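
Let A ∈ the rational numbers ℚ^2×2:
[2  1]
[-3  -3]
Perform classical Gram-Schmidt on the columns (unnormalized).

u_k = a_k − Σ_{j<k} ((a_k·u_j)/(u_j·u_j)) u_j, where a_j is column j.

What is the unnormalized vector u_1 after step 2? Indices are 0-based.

Step 1: u_0 = a_0 = (2, -3).
Step 2: u_1 = a_1 − (11/13)·u_0 = (-9/13, -6/13).

u_1 = (-9/13, -6/13)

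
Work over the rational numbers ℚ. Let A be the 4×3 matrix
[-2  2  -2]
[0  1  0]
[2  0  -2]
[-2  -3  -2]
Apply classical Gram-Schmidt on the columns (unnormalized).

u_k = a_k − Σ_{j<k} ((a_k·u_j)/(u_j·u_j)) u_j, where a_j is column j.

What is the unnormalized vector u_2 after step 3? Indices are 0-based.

u_2 = (-64/41, -4/41, -108/41, -44/41)

Step 1: u_0 = a_0 = (-2, 0, 2, -2).
Step 2: u_1 = a_1 − (1/6)·u_0 = (7/3, 1, -1/3, -8/3).
Step 3: u_2 = a_2 − (1/3)·u_0 − (4/41)·u_1 = (-64/41, -4/41, -108/41, -44/41).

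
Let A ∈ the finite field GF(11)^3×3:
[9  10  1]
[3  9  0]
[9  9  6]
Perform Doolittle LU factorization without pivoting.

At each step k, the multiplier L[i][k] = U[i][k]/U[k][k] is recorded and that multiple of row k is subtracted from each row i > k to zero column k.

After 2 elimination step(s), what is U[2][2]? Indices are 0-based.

Step 1: pivot at (0,0) is 9.
  row1 ← row1 − (4)·row0  ⇒  L[1][0]=4, U row1=(0, 2, 7)
  row2 ← row2 − (1)·row0  ⇒  L[2][0]=1, U row2=(0, 10, 5)
Step 2: pivot at (1,1) is 2.
  row2 ← row2 − (5)·row1  ⇒  L[2][1]=5, U row2=(0, 0, 3)

U[2][2] = 3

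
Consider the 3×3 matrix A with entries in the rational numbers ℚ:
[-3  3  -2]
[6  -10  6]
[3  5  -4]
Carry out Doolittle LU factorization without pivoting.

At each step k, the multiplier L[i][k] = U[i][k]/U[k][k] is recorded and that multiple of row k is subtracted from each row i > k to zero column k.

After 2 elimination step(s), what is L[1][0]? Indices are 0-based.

k=0: U[0][0]=-3
  eliminate (1,0): mult=-2, new row 1: (0, -4, 2); set L[1][0]=-2
  eliminate (2,0): mult=-1, new row 2: (0, 8, -6); set L[2][0]=-1
k=1: U[1][1]=-4
  eliminate (2,1): mult=-2, new row 2: (0, 0, -2); set L[2][1]=-2

L[1][0] = -2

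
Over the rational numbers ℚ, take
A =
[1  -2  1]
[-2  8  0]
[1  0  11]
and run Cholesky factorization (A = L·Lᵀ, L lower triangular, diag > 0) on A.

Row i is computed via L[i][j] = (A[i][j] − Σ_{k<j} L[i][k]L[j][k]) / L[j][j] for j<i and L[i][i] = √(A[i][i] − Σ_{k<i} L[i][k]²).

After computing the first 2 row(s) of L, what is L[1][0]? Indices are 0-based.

Step 1: L[0][0] = √(1) = 1.
  L[1][0] = (-2) / L[0][0] = -2.
Step 2: L[1][1] = √(4) = 2.

L[1][0] = -2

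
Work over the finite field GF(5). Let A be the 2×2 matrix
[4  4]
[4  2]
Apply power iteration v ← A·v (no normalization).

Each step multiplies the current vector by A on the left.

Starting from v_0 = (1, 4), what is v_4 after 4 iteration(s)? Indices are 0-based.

v_0 = (1, 4).
v_1 = A·v_0 = (0, 2).
v_2 = A·v_1 = (3, 4).
v_3 = A·v_2 = (3, 0).
v_4 = A·v_3 = (2, 2).

v_4 = (2, 2)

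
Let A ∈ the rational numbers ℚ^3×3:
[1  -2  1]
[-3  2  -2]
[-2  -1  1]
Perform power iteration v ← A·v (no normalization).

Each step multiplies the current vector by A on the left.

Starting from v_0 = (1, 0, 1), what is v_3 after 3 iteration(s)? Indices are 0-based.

v_3 = (39, -61, -8)

v_0 = (1, 0, 1).
v_1 = A·v_0 = (2, -5, -1).
v_2 = A·v_1 = (11, -14, 0).
v_3 = A·v_2 = (39, -61, -8).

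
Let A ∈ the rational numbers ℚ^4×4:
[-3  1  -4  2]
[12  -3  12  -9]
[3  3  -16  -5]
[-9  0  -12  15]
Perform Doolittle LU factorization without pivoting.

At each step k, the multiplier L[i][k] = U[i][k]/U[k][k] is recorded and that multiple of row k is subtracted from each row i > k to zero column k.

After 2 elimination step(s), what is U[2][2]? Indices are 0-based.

Step 1: pivot at (0,0) is -3.
  row1 ← row1 − (-4)·row0  ⇒  L[1][0]=-4, U row1=(0, 1, -4, -1)
  row2 ← row2 − (-1)·row0  ⇒  L[2][0]=-1, U row2=(0, 4, -20, -3)
  row3 ← row3 − (3)·row0  ⇒  L[3][0]=3, U row3=(0, -3, 0, 9)
Step 2: pivot at (1,1) is 1.
  row2 ← row2 − (4)·row1  ⇒  L[2][1]=4, U row2=(0, 0, -4, 1)
  row3 ← row3 − (-3)·row1  ⇒  L[3][1]=-3, U row3=(0, 0, -12, 6)

U[2][2] = -4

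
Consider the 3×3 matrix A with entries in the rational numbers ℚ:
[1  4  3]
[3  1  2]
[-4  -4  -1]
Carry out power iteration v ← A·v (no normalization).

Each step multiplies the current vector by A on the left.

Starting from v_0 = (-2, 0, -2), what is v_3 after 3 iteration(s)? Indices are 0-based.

v_0 = (-2, 0, -2).
v_1 = A·v_0 = (-8, -10, 10).
v_2 = A·v_1 = (-18, -14, 62).
v_3 = A·v_2 = (112, 56, 66).

v_3 = (112, 56, 66)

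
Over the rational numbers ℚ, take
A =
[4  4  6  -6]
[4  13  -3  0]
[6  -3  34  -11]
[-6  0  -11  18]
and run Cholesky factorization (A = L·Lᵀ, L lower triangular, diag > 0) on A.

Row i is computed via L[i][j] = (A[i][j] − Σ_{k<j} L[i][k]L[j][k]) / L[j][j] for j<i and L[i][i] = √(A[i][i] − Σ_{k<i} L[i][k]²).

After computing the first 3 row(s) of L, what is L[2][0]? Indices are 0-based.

L[2][0] = 3

Step 1: L[0][0] = √(4) = 2.
  L[1][0] = (4) / L[0][0] = 2.
Step 2: L[1][1] = √(9) = 3.
  L[2][0] = (6) / L[0][0] = 3.
  L[2][1] = (-9) / L[1][1] = -3.
Step 3: L[2][2] = √(16) = 4.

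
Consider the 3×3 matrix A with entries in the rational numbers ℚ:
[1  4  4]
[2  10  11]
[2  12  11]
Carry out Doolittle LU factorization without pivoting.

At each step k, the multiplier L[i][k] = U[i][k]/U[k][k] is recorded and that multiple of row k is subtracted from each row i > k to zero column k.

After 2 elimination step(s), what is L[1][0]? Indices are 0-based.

L[1][0] = 2

Step 1: pivot at (0,0) is 1.
  row1 ← row1 − (2)·row0  ⇒  L[1][0]=2, U row1=(0, 2, 3)
  row2 ← row2 − (2)·row0  ⇒  L[2][0]=2, U row2=(0, 4, 3)
Step 2: pivot at (1,1) is 2.
  row2 ← row2 − (2)·row1  ⇒  L[2][1]=2, U row2=(0, 0, -3)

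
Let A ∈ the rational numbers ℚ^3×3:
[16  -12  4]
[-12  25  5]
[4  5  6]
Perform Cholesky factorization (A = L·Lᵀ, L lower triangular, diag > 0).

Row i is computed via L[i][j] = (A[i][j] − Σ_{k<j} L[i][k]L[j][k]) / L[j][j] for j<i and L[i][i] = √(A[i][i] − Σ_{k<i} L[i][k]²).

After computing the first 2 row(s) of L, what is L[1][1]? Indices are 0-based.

L[1][1] = 4

Step 1: L[0][0] = √(16) = 4.
  L[1][0] = (-12) / L[0][0] = -3.
Step 2: L[1][1] = √(16) = 4.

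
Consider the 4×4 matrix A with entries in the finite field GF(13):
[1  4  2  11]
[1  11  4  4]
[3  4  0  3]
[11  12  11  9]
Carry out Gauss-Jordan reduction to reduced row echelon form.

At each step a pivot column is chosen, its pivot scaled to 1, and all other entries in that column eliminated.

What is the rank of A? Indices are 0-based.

rank = 3

pivot(0,0)=1: scale R0 → (1, 4, 2, 11)
  clear (1,0): R1 −= (1)R0 → (0, 7, 2, 6)
  clear (2,0): R2 −= (3)R0 → (0, 5, 7, 9)
  clear (3,0): R3 −= (11)R0 → (0, 7, 2, 5)
pivot(1,1)=7: scale R1 → (0, 1, 4, 12)
  clear (0,1): R0 −= (4)R1 → (1, 0, 12, 2)
  clear (2,1): R2 −= (5)R1 → (0, 0, 0, 1)
  clear (3,1): R3 −= (7)R1 → (0, 0, 0, 12)
col 2: no nonzero at/below row 2; advance.
pivot(2,3)=1: scale R2 → (0, 0, 0, 1)
  clear (0,3): R0 −= (2)R2 → (1, 0, 12, 0)
  clear (1,3): R1 −= (12)R2 → (0, 1, 4, 0)
  clear (3,3): R3 −= (12)R2 → (0, 0, 0, 0)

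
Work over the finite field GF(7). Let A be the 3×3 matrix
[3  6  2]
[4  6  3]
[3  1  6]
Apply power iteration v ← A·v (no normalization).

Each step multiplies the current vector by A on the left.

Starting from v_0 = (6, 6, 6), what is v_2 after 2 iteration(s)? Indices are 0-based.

v_2 = (2, 2, 6)

v_0 = (6, 6, 6).
v_1 = A·v_0 = (3, 1, 4).
v_2 = A·v_1 = (2, 2, 6).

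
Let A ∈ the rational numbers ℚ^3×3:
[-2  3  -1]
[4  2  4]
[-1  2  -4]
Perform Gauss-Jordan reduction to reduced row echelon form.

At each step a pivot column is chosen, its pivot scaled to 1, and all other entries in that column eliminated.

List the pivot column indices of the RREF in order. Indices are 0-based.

pivot columns: 0, 1, 2

[1] R0 /= -2  ⇒  (1, -3/2, 1/2)
     R1 -= 4·R0  ⇒  (0, 8, 2)
     R2 -= -1·R0  ⇒  (0, 1/2, -7/2)
[2] R1 /= 8  ⇒  (0, 1, 1/4)
     R0 -= -3/2·R1  ⇒  (1, 0, 7/8)
     R2 -= 1/2·R1  ⇒  (0, 0, -29/8)
[3] R2 /= -29/8  ⇒  (0, 0, 1)
     R0 -= 7/8·R2  ⇒  (1, 0, 0)
     R1 -= 1/4·R2  ⇒  (0, 1, 0)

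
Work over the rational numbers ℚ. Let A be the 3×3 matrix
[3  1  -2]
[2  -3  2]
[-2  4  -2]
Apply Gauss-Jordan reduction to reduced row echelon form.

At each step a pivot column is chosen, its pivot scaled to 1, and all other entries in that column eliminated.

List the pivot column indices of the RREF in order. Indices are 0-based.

pivot columns: 0, 1, 2

[1] R0 /= 3  ⇒  (1, 1/3, -2/3)
     R1 -= 2·R0  ⇒  (0, -11/3, 10/3)
     R2 -= -2·R0  ⇒  (0, 14/3, -10/3)
[2] R1 /= -11/3  ⇒  (0, 1, -10/11)
     R0 -= 1/3·R1  ⇒  (1, 0, -4/11)
     R2 -= 14/3·R1  ⇒  (0, 0, 10/11)
[3] R2 /= 10/11  ⇒  (0, 0, 1)
     R0 -= -4/11·R2  ⇒  (1, 0, 0)
     R1 -= -10/11·R2  ⇒  (0, 1, 0)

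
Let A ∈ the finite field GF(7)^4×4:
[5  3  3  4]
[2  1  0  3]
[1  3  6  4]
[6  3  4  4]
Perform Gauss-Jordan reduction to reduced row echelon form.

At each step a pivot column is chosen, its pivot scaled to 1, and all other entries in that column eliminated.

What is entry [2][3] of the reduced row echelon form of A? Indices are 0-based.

[1] R0 /= 5  ⇒  (1, 2, 2, 5)
     R1 -= 2·R0  ⇒  (0, 4, 3, 0)
     R2 -= 1·R0  ⇒  (0, 1, 4, 6)
     R3 -= 6·R0  ⇒  (0, 5, 6, 2)
[2] R1 /= 4  ⇒  (0, 1, 6, 0)
     R0 -= 2·R1  ⇒  (1, 0, 4, 5)
     R2 -= 1·R1  ⇒  (0, 0, 5, 6)
     R3 -= 5·R1  ⇒  (0, 0, 4, 2)
[3] R2 /= 5  ⇒  (0, 0, 1, 4)
     R0 -= 4·R2  ⇒  (1, 0, 0, 3)
     R1 -= 6·R2  ⇒  (0, 1, 0, 4)
     R3 -= 4·R2  ⇒  (0, 0, 0, 0)
column 3 empty below row 3

M[2][3] = 4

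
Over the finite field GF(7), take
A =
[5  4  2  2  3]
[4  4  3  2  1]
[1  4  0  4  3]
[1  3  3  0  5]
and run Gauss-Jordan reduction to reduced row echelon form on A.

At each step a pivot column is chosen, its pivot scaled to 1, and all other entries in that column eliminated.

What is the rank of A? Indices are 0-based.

rank = 4

[1] R0 /= 5  ⇒  (1, 5, 6, 6, 2)
     R1 -= 4·R0  ⇒  (0, 5, 0, 6, 0)
     R2 -= 1·R0  ⇒  (0, 6, 1, 5, 1)
     R3 -= 1·R0  ⇒  (0, 5, 4, 1, 3)
[2] R1 /= 5  ⇒  (0, 1, 0, 4, 0)
     R0 -= 5·R1  ⇒  (1, 0, 6, 0, 2)
     R2 -= 6·R1  ⇒  (0, 0, 1, 2, 1)
     R3 -= 5·R1  ⇒  (0, 0, 4, 2, 3)
[3] R2 /= 1  ⇒  (0, 0, 1, 2, 1)
     R0 -= 6·R2  ⇒  (1, 0, 0, 2, 3)
     R3 -= 4·R2  ⇒  (0, 0, 0, 1, 6)
[4] R3 /= 1  ⇒  (0, 0, 0, 1, 6)
     R0 -= 2·R3  ⇒  (1, 0, 0, 0, 5)
     R1 -= 4·R3  ⇒  (0, 1, 0, 0, 4)
     R2 -= 2·R3  ⇒  (0, 0, 1, 0, 3)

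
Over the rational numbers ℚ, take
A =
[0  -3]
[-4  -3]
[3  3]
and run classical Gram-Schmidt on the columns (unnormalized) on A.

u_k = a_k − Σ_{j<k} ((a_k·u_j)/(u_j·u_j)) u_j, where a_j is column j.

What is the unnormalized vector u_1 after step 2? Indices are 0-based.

Step 1: u_0 = a_0 = (0, -4, 3).
Step 2: u_1 = a_1 − (21/25)·u_0 = (-3, 9/25, 12/25).

u_1 = (-3, 9/25, 12/25)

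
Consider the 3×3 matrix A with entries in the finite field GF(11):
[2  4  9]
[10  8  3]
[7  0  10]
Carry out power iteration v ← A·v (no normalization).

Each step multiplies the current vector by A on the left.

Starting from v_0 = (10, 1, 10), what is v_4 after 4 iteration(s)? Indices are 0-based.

v_0 = (10, 1, 10).
v_1 = A·v_0 = (4, 6, 5).
v_2 = A·v_1 = (0, 4, 1).
v_3 = A·v_2 = (3, 2, 10).
v_4 = A·v_3 = (5, 10, 0).

v_4 = (5, 10, 0)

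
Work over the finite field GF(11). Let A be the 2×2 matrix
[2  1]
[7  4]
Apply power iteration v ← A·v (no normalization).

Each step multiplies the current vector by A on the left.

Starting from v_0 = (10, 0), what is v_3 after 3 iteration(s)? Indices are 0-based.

v_0 = (10, 0).
v_1 = A·v_0 = (9, 4).
v_2 = A·v_1 = (0, 2).
v_3 = A·v_2 = (2, 8).

v_3 = (2, 8)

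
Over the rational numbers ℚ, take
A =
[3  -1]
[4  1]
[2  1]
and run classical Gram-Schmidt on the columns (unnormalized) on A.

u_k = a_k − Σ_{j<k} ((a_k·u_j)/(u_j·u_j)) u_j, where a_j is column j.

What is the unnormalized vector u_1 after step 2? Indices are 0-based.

u_1 = (-38/29, 17/29, 23/29)

Step 1: u_0 = a_0 = (3, 4, 2).
Step 2: u_1 = a_1 − (3/29)·u_0 = (-38/29, 17/29, 23/29).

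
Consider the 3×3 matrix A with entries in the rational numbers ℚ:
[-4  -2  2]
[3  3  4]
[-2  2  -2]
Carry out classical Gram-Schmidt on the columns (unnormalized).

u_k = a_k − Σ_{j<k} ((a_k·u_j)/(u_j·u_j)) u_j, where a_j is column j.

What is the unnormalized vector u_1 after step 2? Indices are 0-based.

u_1 = (-6/29, 48/29, 84/29)

Step 1: u_0 = a_0 = (-4, 3, -2).
Step 2: u_1 = a_1 − (13/29)·u_0 = (-6/29, 48/29, 84/29).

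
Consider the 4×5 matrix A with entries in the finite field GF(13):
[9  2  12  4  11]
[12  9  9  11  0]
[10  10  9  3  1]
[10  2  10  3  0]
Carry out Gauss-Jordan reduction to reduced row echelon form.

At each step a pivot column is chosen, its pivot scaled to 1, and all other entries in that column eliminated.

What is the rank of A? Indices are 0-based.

step 1: normalize row 0 (÷9) = (1, 6, 10, 12, 7)
  row 1: subtract 12×row0 = (0, 2, 6, 10, 7)
  row 2: subtract 10×row0 = (0, 2, 0, 0, 9)
  row 3: subtract 10×row0 = (0, 7, 1, 0, 8)
step 2: normalize row 1 (÷2) = (0, 1, 3, 5, 10)
  row 0: subtract 6×row1 = (1, 0, 5, 8, 12)
  row 2: subtract 2×row1 = (0, 0, 7, 3, 2)
  row 3: subtract 7×row1 = (0, 0, 6, 4, 3)
step 3: normalize row 2 (÷7) = (0, 0, 1, 6, 4)
  row 0: subtract 5×row2 = (1, 0, 0, 4, 5)
  row 1: subtract 3×row2 = (0, 1, 0, 0, 11)
  row 3: subtract 6×row2 = (0, 0, 0, 7, 5)
step 4: normalize row 3 (÷7) = (0, 0, 0, 1, 10)
  row 0: subtract 4×row3 = (1, 0, 0, 0, 4)
  row 2: subtract 6×row3 = (0, 0, 1, 0, 9)

rank = 4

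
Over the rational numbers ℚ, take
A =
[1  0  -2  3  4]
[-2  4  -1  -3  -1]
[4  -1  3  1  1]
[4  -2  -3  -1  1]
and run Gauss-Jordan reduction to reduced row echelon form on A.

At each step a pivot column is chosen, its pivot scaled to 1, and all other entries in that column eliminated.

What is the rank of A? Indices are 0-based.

rank = 4

pivot(0,0)=1: scale R0 → (1, 0, -2, 3, 4)
  clear (1,0): R1 −= (-2)R0 → (0, 4, -5, 3, 7)
  clear (2,0): R2 −= (4)R0 → (0, -1, 11, -11, -15)
  clear (3,0): R3 −= (4)R0 → (0, -2, 5, -13, -15)
pivot(1,1)=4: scale R1 → (0, 1, -5/4, 3/4, 7/4)
  clear (2,1): R2 −= (-1)R1 → (0, 0, 39/4, -41/4, -53/4)
  clear (3,1): R3 −= (-2)R1 → (0, 0, 5/2, -23/2, -23/2)
pivot(2,2)=39/4: scale R2 → (0, 0, 1, -41/39, -53/39)
  clear (0,2): R0 −= (-2)R2 → (1, 0, 0, 35/39, 50/39)
  clear (1,2): R1 −= (-5/4)R2 → (0, 1, 0, -22/39, 2/39)
  clear (3,2): R3 −= (5/2)R2 → (0, 0, 0, -346/39, -316/39)
pivot(3,3)=-346/39: scale R3 → (0, 0, 0, 1, 158/173)
  clear (0,3): R0 −= (35/39)R3 → (1, 0, 0, 0, 80/173)
  clear (1,3): R1 −= (-22/39)R3 → (0, 1, 0, 0, 98/173)
  clear (2,3): R2 −= (-41/39)R3 → (0, 0, 1, 0, -69/173)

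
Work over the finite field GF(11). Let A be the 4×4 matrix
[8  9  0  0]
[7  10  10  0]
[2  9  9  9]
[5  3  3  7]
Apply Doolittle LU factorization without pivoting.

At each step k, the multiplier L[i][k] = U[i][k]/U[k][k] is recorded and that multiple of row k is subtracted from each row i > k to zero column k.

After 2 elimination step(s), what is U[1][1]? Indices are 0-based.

U[1][1] = 9

[col 0] pivot 8
  R1 -= 5*R0 → (0, 9, 10, 0)  (L[1][0] := 5)
  R2 -= 3*R0 → (0, 4, 9, 9)  (L[2][0] := 3)
  R3 -= 2*R0 → (0, 7, 3, 7)  (L[3][0] := 2)
[col 1] pivot 9
  R2 -= 9*R1 → (0, 0, 7, 9)  (L[2][1] := 9)
  R3 -= 2*R1 → (0, 0, 5, 7)  (L[3][1] := 2)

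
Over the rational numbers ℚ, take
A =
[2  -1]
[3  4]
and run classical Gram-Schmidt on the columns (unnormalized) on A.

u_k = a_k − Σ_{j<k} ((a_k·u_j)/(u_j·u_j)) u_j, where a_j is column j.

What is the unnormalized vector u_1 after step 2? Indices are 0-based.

Step 1: u_0 = a_0 = (2, 3).
Step 2: u_1 = a_1 − (10/13)·u_0 = (-33/13, 22/13).

u_1 = (-33/13, 22/13)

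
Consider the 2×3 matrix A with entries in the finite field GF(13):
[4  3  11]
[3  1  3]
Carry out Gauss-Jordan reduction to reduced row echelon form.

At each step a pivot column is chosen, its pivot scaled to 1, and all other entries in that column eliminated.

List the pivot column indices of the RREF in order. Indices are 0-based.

pivot columns: 0, 1

[1] R0 /= 4  ⇒  (1, 4, 6)
     R1 -= 3·R0  ⇒  (0, 2, 11)
[2] R1 /= 2  ⇒  (0, 1, 12)
     R0 -= 4·R1  ⇒  (1, 0, 10)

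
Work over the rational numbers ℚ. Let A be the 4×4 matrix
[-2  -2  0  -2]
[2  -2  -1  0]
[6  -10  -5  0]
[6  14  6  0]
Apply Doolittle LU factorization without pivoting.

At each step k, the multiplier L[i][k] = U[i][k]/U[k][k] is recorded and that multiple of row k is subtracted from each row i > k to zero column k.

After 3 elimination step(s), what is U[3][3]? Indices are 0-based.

Step 1: pivot at (0,0) is -2.
  row1 ← row1 − (-1)·row0  ⇒  L[1][0]=-1, U row1=(0, -4, -1, -2)
  row2 ← row2 − (-3)·row0  ⇒  L[2][0]=-3, U row2=(0, -16, -5, -6)
  row3 ← row3 − (-3)·row0  ⇒  L[3][0]=-3, U row3=(0, 8, 6, -6)
Step 2: pivot at (1,1) is -4.
  row2 ← row2 − (4)·row1  ⇒  L[2][1]=4, U row2=(0, 0, -1, 2)
  row3 ← row3 − (-2)·row1  ⇒  L[3][1]=-2, U row3=(0, 0, 4, -10)
Step 3: pivot at (2,2) is -1.
  row3 ← row3 − (-4)·row2  ⇒  L[3][2]=-4, U row3=(0, 0, 0, -2)

U[3][3] = -2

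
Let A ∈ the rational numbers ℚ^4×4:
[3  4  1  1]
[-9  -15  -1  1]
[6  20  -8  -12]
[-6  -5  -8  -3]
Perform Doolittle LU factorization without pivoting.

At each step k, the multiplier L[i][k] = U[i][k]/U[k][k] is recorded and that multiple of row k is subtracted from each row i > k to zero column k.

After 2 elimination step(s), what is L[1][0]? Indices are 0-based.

L[1][0] = -3

Step 1: pivot at (0,0) is 3.
  row1 ← row1 − (-3)·row0  ⇒  L[1][0]=-3, U row1=(0, -3, 2, 4)
  row2 ← row2 − (2)·row0  ⇒  L[2][0]=2, U row2=(0, 12, -10, -14)
  row3 ← row3 − (-2)·row0  ⇒  L[3][0]=-2, U row3=(0, 3, -6, -1)
Step 2: pivot at (1,1) is -3.
  row2 ← row2 − (-4)·row1  ⇒  L[2][1]=-4, U row2=(0, 0, -2, 2)
  row3 ← row3 − (-1)·row1  ⇒  L[3][1]=-1, U row3=(0, 0, -4, 3)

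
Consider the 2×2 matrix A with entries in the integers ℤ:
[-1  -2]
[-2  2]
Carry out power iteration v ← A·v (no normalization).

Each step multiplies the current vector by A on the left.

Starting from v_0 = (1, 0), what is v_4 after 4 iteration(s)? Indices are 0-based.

v_4 = (29, -26)

v_0 = (1, 0).
v_1 = A·v_0 = (-1, -2).
v_2 = A·v_1 = (5, -2).
v_3 = A·v_2 = (-1, -14).
v_4 = A·v_3 = (29, -26).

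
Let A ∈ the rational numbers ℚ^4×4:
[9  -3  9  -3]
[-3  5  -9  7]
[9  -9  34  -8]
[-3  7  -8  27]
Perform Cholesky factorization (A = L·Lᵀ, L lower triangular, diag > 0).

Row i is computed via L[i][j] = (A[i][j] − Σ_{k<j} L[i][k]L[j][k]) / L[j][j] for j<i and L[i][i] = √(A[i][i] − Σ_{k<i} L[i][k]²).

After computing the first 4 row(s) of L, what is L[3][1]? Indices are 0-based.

Step 1: L[0][0] = √(9) = 3.
  L[1][0] = (-3) / L[0][0] = -1.
Step 2: L[1][1] = √(4) = 2.
  L[2][0] = (9) / L[0][0] = 3.
  L[2][1] = (-6) / L[1][1] = -3.
Step 3: L[2][2] = √(16) = 4.
  L[3][0] = (-3) / L[0][0] = -1.
  L[3][1] = (6) / L[1][1] = 3.
  L[3][2] = (4) / L[2][2] = 1.
Step 4: L[3][3] = √(16) = 4.

L[3][1] = 3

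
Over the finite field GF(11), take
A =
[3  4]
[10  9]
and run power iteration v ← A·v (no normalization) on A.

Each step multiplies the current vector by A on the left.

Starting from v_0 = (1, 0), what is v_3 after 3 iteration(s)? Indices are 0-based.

v_0 = (1, 0).
v_1 = A·v_0 = (3, 10).
v_2 = A·v_1 = (5, 10).
v_3 = A·v_2 = (0, 8).

v_3 = (0, 8)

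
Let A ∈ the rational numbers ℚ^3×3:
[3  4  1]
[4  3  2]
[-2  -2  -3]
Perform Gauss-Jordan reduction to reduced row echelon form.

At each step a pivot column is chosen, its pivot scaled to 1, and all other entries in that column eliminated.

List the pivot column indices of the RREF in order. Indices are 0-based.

[1] R0 /= 3  ⇒  (1, 4/3, 1/3)
     R1 -= 4·R0  ⇒  (0, -7/3, 2/3)
     R2 -= -2·R0  ⇒  (0, 2/3, -7/3)
[2] R1 /= -7/3  ⇒  (0, 1, -2/7)
     R0 -= 4/3·R1  ⇒  (1, 0, 5/7)
     R2 -= 2/3·R1  ⇒  (0, 0, -15/7)
[3] R2 /= -15/7  ⇒  (0, 0, 1)
     R0 -= 5/7·R2  ⇒  (1, 0, 0)
     R1 -= -2/7·R2  ⇒  (0, 1, 0)

pivot columns: 0, 1, 2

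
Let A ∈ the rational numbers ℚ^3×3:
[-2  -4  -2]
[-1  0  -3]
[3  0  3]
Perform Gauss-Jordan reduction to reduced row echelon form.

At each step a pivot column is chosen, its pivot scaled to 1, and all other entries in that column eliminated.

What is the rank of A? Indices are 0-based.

rank = 3

step 1: normalize row 0 (÷-2) = (1, 2, 1)
  row 1: subtract -1×row0 = (0, 2, -2)
  row 2: subtract 3×row0 = (0, -6, 0)
step 2: normalize row 1 (÷2) = (0, 1, -1)
  row 0: subtract 2×row1 = (1, 0, 3)
  row 2: subtract -6×row1 = (0, 0, -6)
step 3: normalize row 2 (÷-6) = (0, 0, 1)
  row 0: subtract 3×row2 = (1, 0, 0)
  row 1: subtract -1×row2 = (0, 1, 0)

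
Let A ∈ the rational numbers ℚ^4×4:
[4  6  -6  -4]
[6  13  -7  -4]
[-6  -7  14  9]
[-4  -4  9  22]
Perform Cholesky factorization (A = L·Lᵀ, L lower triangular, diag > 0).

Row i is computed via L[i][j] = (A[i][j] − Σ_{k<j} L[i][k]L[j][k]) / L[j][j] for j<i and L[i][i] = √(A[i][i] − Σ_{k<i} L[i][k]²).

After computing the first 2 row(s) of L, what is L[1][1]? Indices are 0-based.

Step 1: L[0][0] = √(4) = 2.
  L[1][0] = (6) / L[0][0] = 3.
Step 2: L[1][1] = √(4) = 2.

L[1][1] = 2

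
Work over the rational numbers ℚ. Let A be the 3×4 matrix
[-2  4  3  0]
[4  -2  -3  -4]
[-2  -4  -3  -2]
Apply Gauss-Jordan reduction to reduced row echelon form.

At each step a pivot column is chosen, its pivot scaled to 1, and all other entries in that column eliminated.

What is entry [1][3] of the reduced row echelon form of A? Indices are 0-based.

pivot(0,0)=-2: scale R0 → (1, -2, -3/2, 0)
  clear (1,0): R1 −= (4)R0 → (0, 6, 3, -4)
  clear (2,0): R2 −= (-2)R0 → (0, -8, -6, -2)
pivot(1,1)=6: scale R1 → (0, 1, 1/2, -2/3)
  clear (0,1): R0 −= (-2)R1 → (1, 0, -1/2, -4/3)
  clear (2,1): R2 −= (-8)R1 → (0, 0, -2, -22/3)
pivot(2,2)=-2: scale R2 → (0, 0, 1, 11/3)
  clear (0,2): R0 −= (-1/2)R2 → (1, 0, 0, 1/2)
  clear (1,2): R1 −= (1/2)R2 → (0, 1, 0, -5/2)

M[1][3] = -5/2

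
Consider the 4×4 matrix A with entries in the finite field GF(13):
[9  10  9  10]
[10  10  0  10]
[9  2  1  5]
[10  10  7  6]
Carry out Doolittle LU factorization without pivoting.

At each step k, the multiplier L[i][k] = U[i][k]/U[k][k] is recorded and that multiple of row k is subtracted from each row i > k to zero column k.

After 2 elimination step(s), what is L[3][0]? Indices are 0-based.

L[3][0] = 4

k=0: U[0][0]=9
  eliminate (1,0): mult=4, new row 1: (0, 9, 3, 9); set L[1][0]=4
  eliminate (2,0): mult=1, new row 2: (0, 5, 5, 8); set L[2][0]=1
  eliminate (3,0): mult=4, new row 3: (0, 9, 10, 5); set L[3][0]=4
k=1: U[1][1]=9
  eliminate (2,1): mult=2, new row 2: (0, 0, 12, 3); set L[2][1]=2
  eliminate (3,1): mult=1, new row 3: (0, 0, 7, 9); set L[3][1]=1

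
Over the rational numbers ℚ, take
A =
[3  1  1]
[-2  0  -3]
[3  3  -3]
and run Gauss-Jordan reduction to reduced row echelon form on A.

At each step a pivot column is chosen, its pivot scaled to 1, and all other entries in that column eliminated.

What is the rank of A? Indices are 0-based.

pivot(0,0)=3: scale R0 → (1, 1/3, 1/3)
  clear (1,0): R1 −= (-2)R0 → (0, 2/3, -7/3)
  clear (2,0): R2 −= (3)R0 → (0, 2, -4)
pivot(1,1)=2/3: scale R1 → (0, 1, -7/2)
  clear (0,1): R0 −= (1/3)R1 → (1, 0, 3/2)
  clear (2,1): R2 −= (2)R1 → (0, 0, 3)
pivot(2,2)=3: scale R2 → (0, 0, 1)
  clear (0,2): R0 −= (3/2)R2 → (1, 0, 0)
  clear (1,2): R1 −= (-7/2)R2 → (0, 1, 0)

rank = 3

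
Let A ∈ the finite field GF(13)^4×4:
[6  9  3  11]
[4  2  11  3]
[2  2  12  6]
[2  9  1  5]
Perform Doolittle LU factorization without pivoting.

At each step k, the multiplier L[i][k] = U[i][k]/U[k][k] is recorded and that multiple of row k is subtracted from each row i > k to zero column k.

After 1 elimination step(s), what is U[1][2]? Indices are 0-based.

Step 1: pivot at (0,0) is 6.
  row1 ← row1 − (5)·row0  ⇒  L[1][0]=5, U row1=(0, 9, 9, 0)
  row2 ← row2 − (9)·row0  ⇒  L[2][0]=9, U row2=(0, 12, 11, 11)
  row3 ← row3 − (9)·row0  ⇒  L[3][0]=9, U row3=(0, 6, 0, 10)

U[1][2] = 9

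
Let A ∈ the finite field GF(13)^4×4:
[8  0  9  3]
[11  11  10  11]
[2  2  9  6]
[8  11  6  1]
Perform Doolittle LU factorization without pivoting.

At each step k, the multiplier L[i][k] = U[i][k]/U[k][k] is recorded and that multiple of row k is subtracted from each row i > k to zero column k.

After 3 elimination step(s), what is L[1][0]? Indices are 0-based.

k=0: U[0][0]=8
  eliminate (1,0): mult=3, new row 1: (0, 11, 9, 2); set L[1][0]=3
  eliminate (2,0): mult=10, new row 2: (0, 2, 10, 2); set L[2][0]=10
  eliminate (3,0): mult=1, new row 3: (0, 11, 10, 11); set L[3][0]=1
k=1: U[1][1]=11
  eliminate (2,1): mult=12, new row 2: (0, 0, 6, 4); set L[2][1]=12
  eliminate (3,1): mult=1, new row 3: (0, 0, 1, 9); set L[3][1]=1
k=2: U[2][2]=6
  eliminate (3,2): mult=11, new row 3: (0, 0, 0, 4); set L[3][2]=11

L[1][0] = 3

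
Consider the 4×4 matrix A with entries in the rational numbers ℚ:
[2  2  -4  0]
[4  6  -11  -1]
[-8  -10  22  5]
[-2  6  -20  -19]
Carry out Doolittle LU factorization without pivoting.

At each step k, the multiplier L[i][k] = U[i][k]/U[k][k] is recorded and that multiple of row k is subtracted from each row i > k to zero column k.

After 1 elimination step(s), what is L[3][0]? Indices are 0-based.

L[3][0] = -1

[col 0] pivot 2
  R1 -= 2*R0 → (0, 2, -3, -1)  (L[1][0] := 2)
  R2 -= -4*R0 → (0, -2, 6, 5)  (L[2][0] := -4)
  R3 -= -1*R0 → (0, 8, -24, -19)  (L[3][0] := -1)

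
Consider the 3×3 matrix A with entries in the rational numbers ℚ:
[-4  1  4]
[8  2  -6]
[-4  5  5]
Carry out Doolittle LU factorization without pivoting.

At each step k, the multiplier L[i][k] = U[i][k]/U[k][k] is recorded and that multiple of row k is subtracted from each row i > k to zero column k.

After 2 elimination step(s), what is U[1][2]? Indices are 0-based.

U[1][2] = 2

[col 0] pivot -4
  R1 -= -2*R0 → (0, 4, 2)  (L[1][0] := -2)
  R2 -= 1*R0 → (0, 4, 1)  (L[2][0] := 1)
[col 1] pivot 4
  R2 -= 1*R1 → (0, 0, -1)  (L[2][1] := 1)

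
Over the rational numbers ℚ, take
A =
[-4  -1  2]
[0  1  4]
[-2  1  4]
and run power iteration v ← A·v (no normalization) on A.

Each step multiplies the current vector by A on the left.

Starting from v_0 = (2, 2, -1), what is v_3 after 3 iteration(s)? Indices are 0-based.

v_3 = (-130, -34, -110)

v_0 = (2, 2, -1).
v_1 = A·v_0 = (-12, -2, -6).
v_2 = A·v_1 = (38, -26, -2).
v_3 = A·v_2 = (-130, -34, -110).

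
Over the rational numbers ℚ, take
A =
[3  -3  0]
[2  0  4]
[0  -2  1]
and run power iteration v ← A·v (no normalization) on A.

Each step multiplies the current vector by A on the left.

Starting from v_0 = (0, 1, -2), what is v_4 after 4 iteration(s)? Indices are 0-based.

v_0 = (0, 1, -2).
v_1 = A·v_0 = (-3, -8, -4).
v_2 = A·v_1 = (15, -22, 12).
v_3 = A·v_2 = (111, 78, 56).
v_4 = A·v_3 = (99, 446, -100).

v_4 = (99, 446, -100)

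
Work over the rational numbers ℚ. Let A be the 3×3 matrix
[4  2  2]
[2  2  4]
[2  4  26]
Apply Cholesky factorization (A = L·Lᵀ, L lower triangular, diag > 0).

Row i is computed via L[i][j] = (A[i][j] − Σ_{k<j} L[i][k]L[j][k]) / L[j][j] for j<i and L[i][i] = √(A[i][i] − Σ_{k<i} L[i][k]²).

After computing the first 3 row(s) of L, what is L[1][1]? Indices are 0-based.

Step 1: L[0][0] = √(4) = 2.
  L[1][0] = (2) / L[0][0] = 1.
Step 2: L[1][1] = √(1) = 1.
  L[2][0] = (2) / L[0][0] = 1.
  L[2][1] = (3) / L[1][1] = 3.
Step 3: L[2][2] = √(16) = 4.

L[1][1] = 1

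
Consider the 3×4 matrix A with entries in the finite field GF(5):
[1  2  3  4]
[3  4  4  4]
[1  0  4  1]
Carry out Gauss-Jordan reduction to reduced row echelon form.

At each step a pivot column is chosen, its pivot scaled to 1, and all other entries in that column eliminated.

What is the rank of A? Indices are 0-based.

[1] R0 /= 1  ⇒  (1, 2, 3, 4)
     R1 -= 3·R0  ⇒  (0, 3, 0, 2)
     R2 -= 1·R0  ⇒  (0, 3, 1, 2)
[2] R1 /= 3  ⇒  (0, 1, 0, 4)
     R0 -= 2·R1  ⇒  (1, 0, 3, 1)
     R2 -= 3·R1  ⇒  (0, 0, 1, 0)
[3] R2 /= 1  ⇒  (0, 0, 1, 0)
     R0 -= 3·R2  ⇒  (1, 0, 0, 1)

rank = 3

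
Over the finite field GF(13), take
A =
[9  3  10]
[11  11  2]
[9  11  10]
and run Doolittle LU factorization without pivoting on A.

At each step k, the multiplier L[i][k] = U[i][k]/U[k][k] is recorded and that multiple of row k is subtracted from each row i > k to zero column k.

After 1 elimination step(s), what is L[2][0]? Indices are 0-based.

L[2][0] = 1

k=0: U[0][0]=9
  eliminate (1,0): mult=7, new row 1: (0, 3, 10); set L[1][0]=7
  eliminate (2,0): mult=1, new row 2: (0, 8, 0); set L[2][0]=1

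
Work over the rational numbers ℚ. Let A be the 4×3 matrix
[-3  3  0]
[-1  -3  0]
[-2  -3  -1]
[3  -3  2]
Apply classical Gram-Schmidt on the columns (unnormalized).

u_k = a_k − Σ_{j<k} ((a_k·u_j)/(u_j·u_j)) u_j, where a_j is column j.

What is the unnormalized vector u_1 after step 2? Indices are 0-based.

u_1 = (42/23, -78/23, -87/23, -42/23)

Step 1: u_0 = a_0 = (-3, -1, -2, 3).
Step 2: u_1 = a_1 − (-9/23)·u_0 = (42/23, -78/23, -87/23, -42/23).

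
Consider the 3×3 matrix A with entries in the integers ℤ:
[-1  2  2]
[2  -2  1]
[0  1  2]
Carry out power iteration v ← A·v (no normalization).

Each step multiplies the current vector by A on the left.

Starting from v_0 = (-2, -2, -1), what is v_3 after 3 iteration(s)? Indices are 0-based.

v_3 = (-32, -1, -28)

v_0 = (-2, -2, -1).
v_1 = A·v_0 = (-4, -1, -4).
v_2 = A·v_1 = (-6, -10, -9).
v_3 = A·v_2 = (-32, -1, -28).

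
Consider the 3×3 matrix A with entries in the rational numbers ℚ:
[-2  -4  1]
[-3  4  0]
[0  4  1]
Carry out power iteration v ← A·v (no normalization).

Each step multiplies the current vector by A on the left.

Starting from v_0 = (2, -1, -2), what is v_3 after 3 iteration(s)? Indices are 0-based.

v_3 = (14, -250, -182)

v_0 = (2, -1, -2).
v_1 = A·v_0 = (-2, -10, -6).
v_2 = A·v_1 = (38, -34, -46).
v_3 = A·v_2 = (14, -250, -182).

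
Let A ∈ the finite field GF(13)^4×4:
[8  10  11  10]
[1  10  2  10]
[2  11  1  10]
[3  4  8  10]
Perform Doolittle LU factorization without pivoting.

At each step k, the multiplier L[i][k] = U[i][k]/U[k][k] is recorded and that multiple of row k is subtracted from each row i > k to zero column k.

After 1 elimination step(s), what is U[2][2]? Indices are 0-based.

U[2][2] = 8

[col 0] pivot 8
  R1 -= 5*R0 → (0, 12, 12, 12)  (L[1][0] := 5)
  R2 -= 10*R0 → (0, 2, 8, 1)  (L[2][0] := 10)
  R3 -= 2*R0 → (0, 10, 12, 3)  (L[3][0] := 2)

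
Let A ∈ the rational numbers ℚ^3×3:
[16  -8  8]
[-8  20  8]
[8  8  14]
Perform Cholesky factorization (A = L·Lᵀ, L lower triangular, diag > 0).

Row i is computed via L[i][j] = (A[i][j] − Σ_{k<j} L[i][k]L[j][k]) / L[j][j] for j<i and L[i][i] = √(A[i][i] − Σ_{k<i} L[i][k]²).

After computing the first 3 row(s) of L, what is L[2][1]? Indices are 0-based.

L[2][1] = 3

Step 1: L[0][0] = √(16) = 4.
  L[1][0] = (-8) / L[0][0] = -2.
Step 2: L[1][1] = √(16) = 4.
  L[2][0] = (8) / L[0][0] = 2.
  L[2][1] = (12) / L[1][1] = 3.
Step 3: L[2][2] = √(1) = 1.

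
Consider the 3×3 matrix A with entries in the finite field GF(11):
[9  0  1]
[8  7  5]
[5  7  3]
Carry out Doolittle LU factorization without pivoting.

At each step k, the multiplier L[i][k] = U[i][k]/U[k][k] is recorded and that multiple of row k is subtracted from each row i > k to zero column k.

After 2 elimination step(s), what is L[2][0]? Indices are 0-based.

L[2][0] = 3

k=0: U[0][0]=9
  eliminate (1,0): mult=7, new row 1: (0, 7, 9); set L[1][0]=7
  eliminate (2,0): mult=3, new row 2: (0, 7, 0); set L[2][0]=3
k=1: U[1][1]=7
  eliminate (2,1): mult=1, new row 2: (0, 0, 2); set L[2][1]=1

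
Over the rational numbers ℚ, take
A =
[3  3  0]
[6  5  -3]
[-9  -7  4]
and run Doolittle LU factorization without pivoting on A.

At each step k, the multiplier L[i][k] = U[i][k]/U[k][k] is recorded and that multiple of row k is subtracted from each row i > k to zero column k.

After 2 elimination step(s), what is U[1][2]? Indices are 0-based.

U[1][2] = -3

k=0: U[0][0]=3
  eliminate (1,0): mult=2, new row 1: (0, -1, -3); set L[1][0]=2
  eliminate (2,0): mult=-3, new row 2: (0, 2, 4); set L[2][0]=-3
k=1: U[1][1]=-1
  eliminate (2,1): mult=-2, new row 2: (0, 0, -2); set L[2][1]=-2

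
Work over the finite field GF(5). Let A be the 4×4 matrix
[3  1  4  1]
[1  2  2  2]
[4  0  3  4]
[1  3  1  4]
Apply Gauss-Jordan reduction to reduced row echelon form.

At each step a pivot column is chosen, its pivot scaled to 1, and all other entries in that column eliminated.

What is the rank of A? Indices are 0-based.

rank = 4

step 1: normalize row 0 (÷3) = (1, 2, 3, 2)
  row 1: subtract 1×row0 = (0, 0, 4, 0)
  row 2: subtract 4×row0 = (0, 2, 1, 1)
  row 3: subtract 1×row0 = (0, 1, 3, 2)
step 2: exchange rows 1,2
step 2: normalize row 1 (÷2) = (0, 1, 3, 3)
  row 0: subtract 2×row1 = (1, 0, 2, 1)
  row 3: subtract 1×row1 = (0, 0, 0, 4)
step 3: normalize row 2 (÷4) = (0, 0, 1, 0)
  row 0: subtract 2×row2 = (1, 0, 0, 1)
  row 1: subtract 3×row2 = (0, 1, 0, 3)
step 4: normalize row 3 (÷4) = (0, 0, 0, 1)
  row 0: subtract 1×row3 = (1, 0, 0, 0)
  row 1: subtract 3×row3 = (0, 1, 0, 0)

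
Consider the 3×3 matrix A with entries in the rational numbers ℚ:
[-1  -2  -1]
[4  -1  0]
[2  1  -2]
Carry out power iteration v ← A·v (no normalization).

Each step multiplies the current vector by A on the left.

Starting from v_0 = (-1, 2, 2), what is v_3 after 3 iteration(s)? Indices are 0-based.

v_0 = (-1, 2, 2).
v_1 = A·v_0 = (-5, -6, -4).
v_2 = A·v_1 = (21, -14, -8).
v_3 = A·v_2 = (15, 98, 44).

v_3 = (15, 98, 44)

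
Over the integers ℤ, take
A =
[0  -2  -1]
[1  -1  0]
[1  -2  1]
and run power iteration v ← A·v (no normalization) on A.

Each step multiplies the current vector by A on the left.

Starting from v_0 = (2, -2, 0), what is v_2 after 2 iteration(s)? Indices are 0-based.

v_2 = (-14, 0, 2)

v_0 = (2, -2, 0).
v_1 = A·v_0 = (4, 4, 6).
v_2 = A·v_1 = (-14, 0, 2).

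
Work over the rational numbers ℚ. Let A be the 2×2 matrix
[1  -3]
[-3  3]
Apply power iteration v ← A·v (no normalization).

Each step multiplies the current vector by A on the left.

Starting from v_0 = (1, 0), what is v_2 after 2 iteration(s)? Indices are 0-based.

v_2 = (10, -12)

v_0 = (1, 0).
v_1 = A·v_0 = (1, -3).
v_2 = A·v_1 = (10, -12).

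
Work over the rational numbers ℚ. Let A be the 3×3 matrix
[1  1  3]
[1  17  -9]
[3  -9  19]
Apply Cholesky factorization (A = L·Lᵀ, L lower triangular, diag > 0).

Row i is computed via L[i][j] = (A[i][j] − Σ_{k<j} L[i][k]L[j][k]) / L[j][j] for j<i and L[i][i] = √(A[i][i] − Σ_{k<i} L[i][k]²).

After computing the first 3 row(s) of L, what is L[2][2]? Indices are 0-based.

Step 1: L[0][0] = √(1) = 1.
  L[1][0] = (1) / L[0][0] = 1.
Step 2: L[1][1] = √(16) = 4.
  L[2][0] = (3) / L[0][0] = 3.
  L[2][1] = (-12) / L[1][1] = -3.
Step 3: L[2][2] = √(1) = 1.

L[2][2] = 1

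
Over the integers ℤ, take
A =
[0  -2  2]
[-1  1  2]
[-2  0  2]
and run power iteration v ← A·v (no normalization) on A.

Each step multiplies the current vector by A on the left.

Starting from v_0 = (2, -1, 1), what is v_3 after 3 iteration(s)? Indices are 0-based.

v_0 = (2, -1, 1).
v_1 = A·v_0 = (4, -1, -2).
v_2 = A·v_1 = (-2, -9, -12).
v_3 = A·v_2 = (-6, -31, -20).

v_3 = (-6, -31, -20)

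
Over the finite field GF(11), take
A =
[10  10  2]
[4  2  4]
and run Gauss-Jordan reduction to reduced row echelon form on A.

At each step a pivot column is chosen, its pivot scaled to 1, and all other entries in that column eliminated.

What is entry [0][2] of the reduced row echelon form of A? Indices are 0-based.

pivot(0,0)=10: scale R0 → (1, 1, 9)
  clear (1,0): R1 −= (4)R0 → (0, 9, 1)
pivot(1,1)=9: scale R1 → (0, 1, 5)
  clear (0,1): R0 −= (1)R1 → (1, 0, 4)

M[0][2] = 4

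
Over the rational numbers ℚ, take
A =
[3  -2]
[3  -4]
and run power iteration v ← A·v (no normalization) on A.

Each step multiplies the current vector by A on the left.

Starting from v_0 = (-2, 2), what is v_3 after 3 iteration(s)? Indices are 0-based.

v_0 = (-2, 2).
v_1 = A·v_0 = (-10, -14).
v_2 = A·v_1 = (-2, 26).
v_3 = A·v_2 = (-58, -110).

v_3 = (-58, -110)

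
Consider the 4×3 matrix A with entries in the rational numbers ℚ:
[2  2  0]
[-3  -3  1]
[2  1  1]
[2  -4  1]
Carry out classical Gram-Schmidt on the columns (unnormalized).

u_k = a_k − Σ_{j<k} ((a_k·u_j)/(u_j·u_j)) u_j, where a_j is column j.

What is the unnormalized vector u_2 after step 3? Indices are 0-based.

Step 1: u_0 = a_0 = (2, -3, 2, 2).
Step 2: u_1 = a_1 − (1/3)·u_0 = (4/3, -2, 1/3, -14/3).
Step 3: u_2 = a_2 − (1/21)·u_0 − (-19/83)·u_1 = (122/581, 398/581, 570/581, -95/581).

u_2 = (122/581, 398/581, 570/581, -95/581)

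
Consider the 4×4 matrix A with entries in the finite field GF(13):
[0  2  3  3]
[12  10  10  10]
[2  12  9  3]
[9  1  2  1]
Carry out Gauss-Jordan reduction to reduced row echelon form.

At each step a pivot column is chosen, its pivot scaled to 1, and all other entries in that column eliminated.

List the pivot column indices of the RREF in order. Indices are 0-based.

pivot columns: 0, 1, 2, 3

[1] R0 <-> R1
[1] R0 /= 12  ⇒  (1, 3, 3, 3)
     R2 -= 2·R0  ⇒  (0, 6, 3, 10)
     R3 -= 9·R0  ⇒  (0, 0, 1, 0)
[2] R1 /= 2  ⇒  (0, 1, 8, 8)
     R0 -= 3·R1  ⇒  (1, 0, 5, 5)
     R2 -= 6·R1  ⇒  (0, 0, 7, 1)
[3] R2 /= 7  ⇒  (0, 0, 1, 2)
     R0 -= 5·R2  ⇒  (1, 0, 0, 8)
     R1 -= 8·R2  ⇒  (0, 1, 0, 5)
     R3 -= 1·R2  ⇒  (0, 0, 0, 11)
[4] R3 /= 11  ⇒  (0, 0, 0, 1)
     R0 -= 8·R3  ⇒  (1, 0, 0, 0)
     R1 -= 5·R3  ⇒  (0, 1, 0, 0)
     R2 -= 2·R3  ⇒  (0, 0, 1, 0)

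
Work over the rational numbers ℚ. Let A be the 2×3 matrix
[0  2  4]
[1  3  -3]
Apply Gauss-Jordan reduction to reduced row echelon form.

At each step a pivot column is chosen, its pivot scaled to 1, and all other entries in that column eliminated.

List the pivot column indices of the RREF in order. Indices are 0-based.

[1] R0 <-> R1
[1] R0 /= 1  ⇒  (1, 3, -3)
[2] R1 /= 2  ⇒  (0, 1, 2)
     R0 -= 3·R1  ⇒  (1, 0, -9)

pivot columns: 0, 1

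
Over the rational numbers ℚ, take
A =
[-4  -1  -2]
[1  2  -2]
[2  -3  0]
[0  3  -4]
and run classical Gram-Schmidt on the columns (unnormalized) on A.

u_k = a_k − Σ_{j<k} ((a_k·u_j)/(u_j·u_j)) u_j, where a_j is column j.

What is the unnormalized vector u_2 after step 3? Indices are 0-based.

u_2 = (-236/161, -172/161, -386/161, -50/23)

Step 1: u_0 = a_0 = (-4, 1, 2, 0).
Step 2: u_1 = a_1 − (0)·u_0 = (-1, 2, -3, 3).
Step 3: u_2 = a_2 − (2/7)·u_0 − (-14/23)·u_1 = (-236/161, -172/161, -386/161, -50/23).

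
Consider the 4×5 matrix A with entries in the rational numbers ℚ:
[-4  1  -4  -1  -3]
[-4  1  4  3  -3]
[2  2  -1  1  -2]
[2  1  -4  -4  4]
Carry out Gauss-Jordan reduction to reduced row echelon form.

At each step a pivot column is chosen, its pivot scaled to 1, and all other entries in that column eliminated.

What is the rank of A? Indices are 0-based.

rank = 4

step 1: normalize row 0 (÷-4) = (1, -1/4, 1, 1/4, 3/4)
  row 1: subtract -4×row0 = (0, 0, 8, 4, 0)
  row 2: subtract 2×row0 = (0, 5/2, -3, 1/2, -7/2)
  row 3: subtract 2×row0 = (0, 3/2, -6, -9/2, 5/2)
step 2: exchange rows 1,2
step 2: normalize row 1 (÷5/2) = (0, 1, -6/5, 1/5, -7/5)
  row 0: subtract -1/4×row1 = (1, 0, 7/10, 3/10, 2/5)
  row 3: subtract 3/2×row1 = (0, 0, -21/5, -24/5, 23/5)
step 3: normalize row 2 (÷8) = (0, 0, 1, 1/2, 0)
  row 0: subtract 7/10×row2 = (1, 0, 0, -1/20, 2/5)
  row 1: subtract -6/5×row2 = (0, 1, 0, 4/5, -7/5)
  row 3: subtract -21/5×row2 = (0, 0, 0, -27/10, 23/5)
step 4: normalize row 3 (÷-27/10) = (0, 0, 0, 1, -46/27)
  row 0: subtract -1/20×row3 = (1, 0, 0, 0, 17/54)
  row 1: subtract 4/5×row3 = (0, 1, 0, 0, -1/27)
  row 2: subtract 1/2×row3 = (0, 0, 1, 0, 23/27)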